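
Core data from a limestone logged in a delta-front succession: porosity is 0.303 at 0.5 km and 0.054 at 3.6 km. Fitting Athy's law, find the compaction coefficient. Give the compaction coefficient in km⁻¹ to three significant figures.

Athy: φ(d) = φ₀ e^(−βd) ⇒ φ₁/φ₂ = e^{β(d₂−d₁)} ⇒ β = ln(φ₁/φ₂)/(d₂−d₁)
β = ln(0.303/0.054) / (3.6 − 0.5) = ln(5.611) / 3.1 = 1.7247 / 3.1 = 0.5564 km⁻¹

0.556 km⁻¹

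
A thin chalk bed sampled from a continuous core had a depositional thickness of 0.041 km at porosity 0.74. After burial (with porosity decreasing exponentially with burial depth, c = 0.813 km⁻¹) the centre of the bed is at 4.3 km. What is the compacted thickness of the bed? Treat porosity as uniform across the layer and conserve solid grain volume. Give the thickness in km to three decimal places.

Porosity at 4.3 km: phi = 0.74·exp(−0.813×4.3) = 0.0224
Solid-volume conservation: h(1−phi) = h₀(1−phi₀) ⇒ h = h₀·(1−phi₀)/(1−phi)
h = 0.041 × (1 − 0.74)/(1 − 0.0224) = 0.041 × 0.2660 = 0.0109 km

0.011 km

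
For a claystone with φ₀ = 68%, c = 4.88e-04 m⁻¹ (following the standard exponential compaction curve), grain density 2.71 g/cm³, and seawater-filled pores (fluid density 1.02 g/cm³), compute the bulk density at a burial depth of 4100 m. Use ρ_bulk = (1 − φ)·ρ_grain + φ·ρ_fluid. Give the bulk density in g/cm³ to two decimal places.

Working in km (1 km = 1000 m; c in km⁻¹ = c in m⁻¹ × 1000):
Porosity at depth: φ = 0.68·exp(−0.488×4.1) = 0.68×0.1352 = 0.0920
Bulk density: ρ_b = (1−φ)ρ_g + φ·ρ_f = 0.9080×2.71 + 0.0920×1.02
       = 2.461 + 0.094 = 2.555 g/cm³

2.55 g/cm³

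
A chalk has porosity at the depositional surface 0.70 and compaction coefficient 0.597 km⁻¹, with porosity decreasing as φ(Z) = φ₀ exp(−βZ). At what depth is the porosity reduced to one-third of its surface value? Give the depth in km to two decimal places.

φ/φ₀ = 1/3 ⇒ exp(−β·Z) = 1/3 ⇒ Z = ln(3) / β
Z = 1.0986 / 0.597 = 1.840 km

1.84 km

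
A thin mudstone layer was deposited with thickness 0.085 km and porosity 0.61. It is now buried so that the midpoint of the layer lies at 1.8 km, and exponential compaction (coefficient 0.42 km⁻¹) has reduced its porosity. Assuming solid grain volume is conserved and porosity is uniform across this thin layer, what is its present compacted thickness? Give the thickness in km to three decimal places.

Porosity at 1.8 km: phi = 0.61·exp(−0.42×1.8) = 0.2864
Solid-volume conservation: h(1−phi) = h₀(1−phi₀) ⇒ h = h₀·(1−phi₀)/(1−phi)
h = 0.085 × (1 − 0.61)/(1 − 0.2864) = 0.085 × 0.5465 = 0.0465 km

0.046 km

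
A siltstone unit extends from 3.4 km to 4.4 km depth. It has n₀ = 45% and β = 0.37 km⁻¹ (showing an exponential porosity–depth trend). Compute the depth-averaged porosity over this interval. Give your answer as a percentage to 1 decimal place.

⟨n⟩ = (1/(d₂−d₁)) ∫ n₀ e^(−βd) dd = n₀·(e^(−β·d₁) − e^(−β·d₂)) / (β·(d₂−d₁))
e^(−0.37×3.4) = 0.2842; e^(−0.37×4.4) = 0.1963
⟨n⟩ = 0.45 × (0.2842 − 0.1963) / (0.37 × 1) = 0.45 × 0.2376 = 0.1069

10.7%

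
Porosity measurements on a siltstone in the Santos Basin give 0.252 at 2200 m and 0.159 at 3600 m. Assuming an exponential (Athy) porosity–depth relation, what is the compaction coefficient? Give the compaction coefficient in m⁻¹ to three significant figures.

0.000329 m⁻¹

Working in km (1 km = 1000 m; c in km⁻¹ = c in m⁻¹ × 1000):
Athy: φ(Z) = φ₀ e^(−cZ) ⇒ φ₁/φ₂ = e^{c(Z₂−Z₁)} ⇒ c = ln(φ₁/φ₂)/(Z₂−Z₁)
c = ln(0.252/0.159) / (3.6 − 2.2) = ln(1.585) / 1.4 = 0.4605 / 1.4 = 0.3289 km⁻¹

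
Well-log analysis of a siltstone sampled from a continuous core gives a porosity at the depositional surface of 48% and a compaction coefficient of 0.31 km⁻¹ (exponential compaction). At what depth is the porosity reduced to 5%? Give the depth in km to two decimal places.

Invert Athy's law: z = ln(n₀/n) / k
z = ln(0.48/0.05) / 0.31 = ln(9.6) / 0.31 = 2.2618 / 0.31 = 7.296 km

7.30 km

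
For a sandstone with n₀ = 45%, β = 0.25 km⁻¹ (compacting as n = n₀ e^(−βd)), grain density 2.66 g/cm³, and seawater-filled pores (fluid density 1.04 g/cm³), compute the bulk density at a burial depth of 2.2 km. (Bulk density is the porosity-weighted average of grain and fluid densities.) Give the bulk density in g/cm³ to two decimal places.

Porosity at depth: n = 0.45·exp(−0.25×2.2) = 0.45×0.5769 = 0.2596
Bulk density: ρ_b = (1−n)ρ_g + n·ρ_f = 0.7404×2.66 + 0.2596×1.04
       = 1.969 + 0.270 = 2.239 g/cm³

2.24 g/cm³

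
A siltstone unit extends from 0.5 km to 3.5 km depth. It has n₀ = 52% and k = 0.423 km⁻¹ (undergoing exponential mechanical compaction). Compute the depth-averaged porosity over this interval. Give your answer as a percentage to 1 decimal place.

⟨n⟩ = (1/(Z₂−Z₁)) ∫ n₀ e^(−kZ) dZ = n₀·(e^(−k·Z₁) − e^(−k·Z₂)) / (k·(Z₂−Z₁))
e^(−0.423×0.5) = 0.8094; e^(−0.423×3.5) = 0.2275
⟨n⟩ = 0.52 × (0.8094 − 0.2275) / (0.423 × 3) = 0.52 × 0.4585 = 0.2384

23.8%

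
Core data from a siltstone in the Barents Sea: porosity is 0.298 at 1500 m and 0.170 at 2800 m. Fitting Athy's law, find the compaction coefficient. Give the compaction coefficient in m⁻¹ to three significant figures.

0.000432 m⁻¹

Working in km (1 km = 1000 m; β in km⁻¹ = β in m⁻¹ × 1000):
Athy: phi(d) = phi₀ e^(−βd) ⇒ phi₁/phi₂ = e^{β(d₂−d₁)} ⇒ β = ln(phi₁/phi₂)/(d₂−d₁)
β = ln(0.298/0.17) / (2.8 − 1.5) = ln(1.753) / 1.3 = 0.5613 / 1.3 = 0.4318 km⁻¹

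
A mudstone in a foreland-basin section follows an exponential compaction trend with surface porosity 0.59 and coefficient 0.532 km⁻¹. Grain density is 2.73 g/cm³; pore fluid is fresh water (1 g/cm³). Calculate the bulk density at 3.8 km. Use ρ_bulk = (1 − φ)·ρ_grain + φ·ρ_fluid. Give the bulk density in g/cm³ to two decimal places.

2.59 g/cm³

Porosity at depth: phi = 0.59·exp(−0.532×3.8) = 0.59×0.1324 = 0.0781
Bulk density: ρ_b = (1−phi)ρ_g + phi·ρ_f = 0.9219×2.73 + 0.0781×1
       = 2.517 + 0.078 = 2.595 g/cm³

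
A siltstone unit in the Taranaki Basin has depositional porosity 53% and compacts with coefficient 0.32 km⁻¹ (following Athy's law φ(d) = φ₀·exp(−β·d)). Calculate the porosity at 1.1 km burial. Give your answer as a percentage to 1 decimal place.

φ = φ₀·exp(−β·d) = 0.53 × exp(−0.32 × 1.1) = 0.53 × exp(−0.352)
  = 0.53 × 0.7033 = 0.3727

37.3%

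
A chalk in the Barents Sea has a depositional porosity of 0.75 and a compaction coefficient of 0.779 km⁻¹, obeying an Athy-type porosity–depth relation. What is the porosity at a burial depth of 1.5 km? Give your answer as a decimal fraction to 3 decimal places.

0.233

phi = phi₀·exp(−β·Z) = 0.75 × exp(−0.779 × 1.5) = 0.75 × exp(−1.169)
  = 0.75 × 0.3108 = 0.2331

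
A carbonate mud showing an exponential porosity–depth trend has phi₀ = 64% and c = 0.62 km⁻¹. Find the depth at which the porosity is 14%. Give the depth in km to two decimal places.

Invert Athy's law: Z = ln(phi₀/phi) / c
Z = ln(0.64/0.14) / 0.62 = ln(4.571) / 0.62 = 1.5198 / 0.62 = 2.451 km

2.45 km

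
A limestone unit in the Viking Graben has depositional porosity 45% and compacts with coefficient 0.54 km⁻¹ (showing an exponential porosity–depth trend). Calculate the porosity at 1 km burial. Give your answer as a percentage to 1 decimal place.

phi = phi₀·exp(−k·z) = 0.45 × exp(−0.54 × 1) = 0.45 × exp(−0.54)
  = 0.45 × 0.5827 = 0.2622

26.2%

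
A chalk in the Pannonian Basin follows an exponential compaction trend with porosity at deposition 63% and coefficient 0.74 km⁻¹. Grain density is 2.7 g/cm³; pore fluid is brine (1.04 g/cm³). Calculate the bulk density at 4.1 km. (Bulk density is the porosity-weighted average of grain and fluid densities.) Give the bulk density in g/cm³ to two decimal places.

2.65 g/cm³

Porosity at depth: phi = 0.63·exp(−0.74×4.1) = 0.63×0.0481 = 0.0303
Bulk density: ρ_b = (1−phi)ρ_g + phi·ρ_f = 0.9697×2.7 + 0.0303×1.04
       = 2.618 + 0.032 = 2.650 g/cm³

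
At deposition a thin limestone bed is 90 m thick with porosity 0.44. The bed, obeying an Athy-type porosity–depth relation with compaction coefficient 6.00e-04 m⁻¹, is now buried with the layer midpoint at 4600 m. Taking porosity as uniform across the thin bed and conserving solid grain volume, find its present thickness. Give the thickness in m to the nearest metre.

Working in km (1 km = 1000 m; k in km⁻¹ = k in m⁻¹ × 1000):
Porosity at 4.6 km: n = 0.44·exp(−0.6×4.6) = 0.0278
Solid-volume conservation: h(1−n) = h₀(1−n₀) ⇒ h = h₀·(1−n₀)/(1−n)
h = 0.09 × (1 − 0.44)/(1 − 0.0278) = 0.09 × 0.5760 = 0.0518 km

52 m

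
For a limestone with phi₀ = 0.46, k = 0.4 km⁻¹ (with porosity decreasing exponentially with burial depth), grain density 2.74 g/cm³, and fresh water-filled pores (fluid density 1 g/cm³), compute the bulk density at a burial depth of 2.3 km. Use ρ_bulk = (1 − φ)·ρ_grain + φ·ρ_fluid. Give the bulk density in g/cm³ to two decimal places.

Porosity at depth: phi = 0.46·exp(−0.4×2.3) = 0.46×0.3985 = 0.1833
Bulk density: ρ_b = (1−phi)ρ_g + phi·ρ_f = 0.8167×2.74 + 0.1833×1
       = 2.238 + 0.183 = 2.421 g/cm³

2.42 g/cm³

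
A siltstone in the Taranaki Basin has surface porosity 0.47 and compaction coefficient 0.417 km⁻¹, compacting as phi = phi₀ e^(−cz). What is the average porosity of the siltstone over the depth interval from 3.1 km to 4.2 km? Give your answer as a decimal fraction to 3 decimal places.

0.103

⟨phi⟩ = (1/(z₂−z₁)) ∫ phi₀ e^(−cz) dz = phi₀·(e^(−c·z₁) − e^(−c·z₂)) / (c·(z₂−z₁))
e^(−0.417×3.1) = 0.2745; e^(−0.417×4.2) = 0.1735
⟨phi⟩ = 0.47 × (0.2745 − 0.1735) / (0.417 × 1.1) = 0.47 × 0.2202 = 0.1035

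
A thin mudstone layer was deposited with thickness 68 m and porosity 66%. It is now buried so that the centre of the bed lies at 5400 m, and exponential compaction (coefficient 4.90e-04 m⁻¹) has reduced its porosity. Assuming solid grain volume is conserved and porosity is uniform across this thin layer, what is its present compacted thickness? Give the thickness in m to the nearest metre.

24 m

Working in km (1 km = 1000 m; c in km⁻¹ = c in m⁻¹ × 1000):
Porosity at 5.4 km: phi = 0.66·exp(−0.49×5.4) = 0.0468
Solid-volume conservation: h(1−phi) = h₀(1−phi₀) ⇒ h = h₀·(1−phi₀)/(1−phi)
h = 0.068 × (1 − 0.66)/(1 − 0.0468) = 0.068 × 0.3567 = 0.0243 km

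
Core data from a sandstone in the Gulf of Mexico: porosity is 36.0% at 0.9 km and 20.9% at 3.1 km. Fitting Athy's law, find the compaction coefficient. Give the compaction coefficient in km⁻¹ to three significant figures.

Athy: φ(d) = φ₀ e^(−βd) ⇒ φ₁/φ₂ = e^{β(d₂−d₁)} ⇒ β = ln(φ₁/φ₂)/(d₂−d₁)
β = ln(0.36/0.209) / (3.1 − 0.9) = ln(1.722) / 2.2 = 0.5438 / 2.2 = 0.2472 km⁻¹

0.247 km⁻¹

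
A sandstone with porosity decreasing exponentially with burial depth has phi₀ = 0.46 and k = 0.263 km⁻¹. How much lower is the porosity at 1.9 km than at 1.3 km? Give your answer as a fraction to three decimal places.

0.048

phi(1.3) = 0.46·e^(−0.263×1.3) = 0.3268
phi(1.9) = 0.46·e^(−0.263×1.9) = 0.2791
Δphi = 0.3268 − 0.2791 = 0.0477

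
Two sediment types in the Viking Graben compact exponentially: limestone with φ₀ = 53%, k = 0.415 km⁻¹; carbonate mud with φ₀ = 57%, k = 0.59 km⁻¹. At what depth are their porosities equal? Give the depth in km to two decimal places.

Set φ₀ₐ e^(−kₐz) = φ₀ᵦ e^(−kᵦz) ⇒ ln(φ₀ₐ/φ₀ᵦ) = (kₐ − kᵦ)·z
z = ln(0.53/0.57) / (0.415 − 0.59) = -0.0728 / -0.175 = 0.416 km

0.42 km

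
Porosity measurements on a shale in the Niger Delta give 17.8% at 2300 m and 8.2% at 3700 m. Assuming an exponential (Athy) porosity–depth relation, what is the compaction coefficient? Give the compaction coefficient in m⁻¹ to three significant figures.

Working in km (1 km = 1000 m; β in km⁻¹ = β in m⁻¹ × 1000):
Athy: φ(d) = φ₀ e^(−βd) ⇒ φ₁/φ₂ = e^{β(d₂−d₁)} ⇒ β = ln(φ₁/φ₂)/(d₂−d₁)
β = ln(0.178/0.082) / (3.7 − 2.3) = ln(2.171) / 1.4 = 0.7751 / 1.4 = 0.5536 km⁻¹

0.000554 m⁻¹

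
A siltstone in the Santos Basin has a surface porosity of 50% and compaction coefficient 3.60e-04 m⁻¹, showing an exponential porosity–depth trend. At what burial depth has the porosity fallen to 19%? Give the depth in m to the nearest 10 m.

Working in km (1 km = 1000 m; β in km⁻¹ = β in m⁻¹ × 1000):
Invert Athy's law: z = ln(φ₀/φ) / β
z = ln(0.5/0.19) / 0.36 = ln(2.632) / 0.36 = 0.9676 / 0.36 = 2.688 km

2690 m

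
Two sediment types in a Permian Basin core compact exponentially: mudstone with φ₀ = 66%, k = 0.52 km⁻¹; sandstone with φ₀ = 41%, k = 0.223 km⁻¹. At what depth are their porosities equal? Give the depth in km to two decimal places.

Set φ₀ₐ e^(−kₐd) = φ₀ᵦ e^(−kᵦd) ⇒ ln(φ₀ₐ/φ₀ᵦ) = (kₐ − kᵦ)·d
d = ln(0.66/0.41) / (0.52 − 0.223) = 0.4761 / 0.297 = 1.603 km

1.60 km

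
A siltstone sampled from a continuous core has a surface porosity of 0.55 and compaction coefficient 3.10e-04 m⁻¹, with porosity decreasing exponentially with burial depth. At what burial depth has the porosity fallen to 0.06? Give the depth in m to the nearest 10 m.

Working in km (1 km = 1000 m; k in km⁻¹ = k in m⁻¹ × 1000):
Invert Athy's law: d = ln(phi₀/phi) / k
d = ln(0.55/0.06) / 0.31 = ln(9.167) / 0.31 = 2.2156 / 0.31 = 7.147 km

7150 m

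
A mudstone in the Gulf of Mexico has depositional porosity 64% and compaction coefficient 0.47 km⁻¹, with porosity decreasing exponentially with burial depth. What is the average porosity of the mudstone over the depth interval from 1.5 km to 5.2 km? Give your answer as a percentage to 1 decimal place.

⟨φ⟩ = (1/(z₂−z₁)) ∫ φ₀ e^(−cz) dz = φ₀·(e^(−c·z₁) − e^(−c·z₂)) / (c·(z₂−z₁))
e^(−0.47×1.5) = 0.4941; e^(−0.47×5.2) = 0.0868
⟨φ⟩ = 0.64 × (0.4941 − 0.0868) / (0.47 × 3.7) = 0.64 × 0.2342 = 0.1499

15.0%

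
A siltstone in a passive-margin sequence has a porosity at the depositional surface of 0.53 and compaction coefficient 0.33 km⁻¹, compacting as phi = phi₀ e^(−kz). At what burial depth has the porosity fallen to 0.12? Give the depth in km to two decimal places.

Invert Athy's law: z = ln(phi₀/phi) / k
z = ln(0.53/0.12) / 0.33 = ln(4.417) / 0.33 = 1.4854 / 0.33 = 4.501 km

4.50 km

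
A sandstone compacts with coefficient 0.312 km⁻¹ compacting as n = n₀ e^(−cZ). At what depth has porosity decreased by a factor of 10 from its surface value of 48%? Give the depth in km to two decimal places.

7.38 km

n/n₀ = 1/10 ⇒ exp(−c·Z) = 1/10 ⇒ Z = ln(10) / c
Z = 2.3026 / 0.312 = 7.380 km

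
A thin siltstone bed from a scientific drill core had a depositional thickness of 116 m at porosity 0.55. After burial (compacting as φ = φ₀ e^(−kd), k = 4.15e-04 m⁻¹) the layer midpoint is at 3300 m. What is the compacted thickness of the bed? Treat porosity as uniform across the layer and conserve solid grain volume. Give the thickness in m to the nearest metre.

61 m

Working in km (1 km = 1000 m; k in km⁻¹ = k in m⁻¹ × 1000):
Porosity at 3.3 km: φ = 0.55·exp(−0.415×3.3) = 0.1398
Solid-volume conservation: h(1−φ) = h₀(1−φ₀) ⇒ h = h₀·(1−φ₀)/(1−φ)
h = 0.116 × (1 − 0.55)/(1 − 0.1398) = 0.116 × 0.5232 = 0.0607 km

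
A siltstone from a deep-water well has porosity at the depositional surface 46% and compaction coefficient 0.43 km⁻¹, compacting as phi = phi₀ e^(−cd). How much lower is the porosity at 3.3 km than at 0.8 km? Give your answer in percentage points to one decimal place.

phi(0.8) = 0.46·e^(−0.43×0.8) = 0.3261
phi(3.3) = 0.46·e^(−0.43×3.3) = 0.1113
Δphi = 0.3261 − 0.1113 = 0.2148

21.5 percentage points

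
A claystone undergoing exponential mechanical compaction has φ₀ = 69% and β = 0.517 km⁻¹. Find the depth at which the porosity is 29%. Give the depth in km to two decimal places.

1.68 km

Invert Athy's law: z = ln(φ₀/φ) / β
z = ln(0.69/0.29) / 0.517 = ln(2.379) / 0.517 = 0.8668 / 0.517 = 1.677 km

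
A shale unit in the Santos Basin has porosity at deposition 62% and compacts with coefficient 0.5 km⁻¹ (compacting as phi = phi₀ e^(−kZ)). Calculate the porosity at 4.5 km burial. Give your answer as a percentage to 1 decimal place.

6.5%

phi = phi₀·exp(−k·Z) = 0.62 × exp(−0.5 × 4.5) = 0.62 × exp(−2.25)
  = 0.62 × 0.1054 = 0.0653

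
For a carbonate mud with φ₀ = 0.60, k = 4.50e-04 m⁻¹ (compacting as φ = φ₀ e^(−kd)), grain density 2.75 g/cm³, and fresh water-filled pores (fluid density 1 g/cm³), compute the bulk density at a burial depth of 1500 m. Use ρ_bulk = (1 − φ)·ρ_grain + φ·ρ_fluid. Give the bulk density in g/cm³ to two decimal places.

Working in km (1 km = 1000 m; k in km⁻¹ = k in m⁻¹ × 1000):
Porosity at depth: φ = 0.6·exp(−0.45×1.5) = 0.6×0.5092 = 0.3055
Bulk density: ρ_b = (1−φ)ρ_g + φ·ρ_f = 0.6945×2.75 + 0.3055×1
       = 1.910 + 0.305 = 2.215 g/cm³

2.22 g/cm³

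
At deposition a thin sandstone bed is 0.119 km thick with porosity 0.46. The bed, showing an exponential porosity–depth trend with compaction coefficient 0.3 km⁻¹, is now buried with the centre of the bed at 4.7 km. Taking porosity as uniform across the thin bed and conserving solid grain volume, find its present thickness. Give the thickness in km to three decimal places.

0.072 km

Porosity at 4.7 km: φ = 0.46·exp(−0.3×4.7) = 0.1123
Solid-volume conservation: h(1−φ) = h₀(1−φ₀) ⇒ h = h₀·(1−φ₀)/(1−φ)
h = 0.119 × (1 − 0.46)/(1 − 0.1123) = 0.119 × 0.6083 = 0.0724 km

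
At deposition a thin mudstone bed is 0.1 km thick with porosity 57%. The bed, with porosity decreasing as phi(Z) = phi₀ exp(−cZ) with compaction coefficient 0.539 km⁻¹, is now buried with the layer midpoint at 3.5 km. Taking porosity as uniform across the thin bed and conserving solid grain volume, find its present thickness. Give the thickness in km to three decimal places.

0.047 km

Porosity at 3.5 km: phi = 0.57·exp(−0.539×3.5) = 0.0864
Solid-volume conservation: h(1−phi) = h₀(1−phi₀) ⇒ h = h₀·(1−phi₀)/(1−phi)
h = 0.1 × (1 − 0.57)/(1 − 0.0864) = 0.1 × 0.4707 = 0.0471 km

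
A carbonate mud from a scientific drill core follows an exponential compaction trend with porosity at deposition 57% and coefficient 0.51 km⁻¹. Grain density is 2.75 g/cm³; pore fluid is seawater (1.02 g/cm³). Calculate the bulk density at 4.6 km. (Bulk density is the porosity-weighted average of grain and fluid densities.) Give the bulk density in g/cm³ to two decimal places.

2.66 g/cm³

Porosity at depth: phi = 0.57·exp(−0.51×4.6) = 0.57×0.0958 = 0.0546
Bulk density: ρ_b = (1−phi)ρ_g + phi·ρ_f = 0.9454×2.75 + 0.0546×1.02
       = 2.600 + 0.056 = 2.656 g/cm³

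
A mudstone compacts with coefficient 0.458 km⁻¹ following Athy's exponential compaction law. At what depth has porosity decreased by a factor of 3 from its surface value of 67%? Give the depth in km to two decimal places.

φ/φ₀ = 1/3 ⇒ exp(−β·Z) = 1/3 ⇒ Z = ln(3) / β
Z = 1.0986 / 0.458 = 2.399 km

2.40 km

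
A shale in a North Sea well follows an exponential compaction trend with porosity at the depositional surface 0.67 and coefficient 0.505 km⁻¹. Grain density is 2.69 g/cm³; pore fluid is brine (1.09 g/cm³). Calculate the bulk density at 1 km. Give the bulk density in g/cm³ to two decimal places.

Porosity at depth: phi = 0.67·exp(−0.505×1) = 0.67×0.6035 = 0.4043
Bulk density: ρ_b = (1−phi)ρ_g + phi·ρ_f = 0.5957×2.69 + 0.4043×1.09
       = 1.602 + 0.441 = 2.043 g/cm³

2.04 g/cm³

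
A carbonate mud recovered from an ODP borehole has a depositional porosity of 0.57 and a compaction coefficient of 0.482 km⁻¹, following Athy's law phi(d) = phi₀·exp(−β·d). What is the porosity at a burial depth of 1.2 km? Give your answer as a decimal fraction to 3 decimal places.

0.320

phi = phi₀·exp(−β·d) = 0.57 × exp(−0.482 × 1.2) = 0.57 × exp(−0.5784)
  = 0.57 × 0.5608 = 0.3197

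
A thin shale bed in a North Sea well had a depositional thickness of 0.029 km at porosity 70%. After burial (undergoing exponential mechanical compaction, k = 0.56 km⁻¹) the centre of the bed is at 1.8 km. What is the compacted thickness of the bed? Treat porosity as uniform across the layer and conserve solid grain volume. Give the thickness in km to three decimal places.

Porosity at 1.8 km: n = 0.7·exp(−0.56×1.8) = 0.2555
Solid-volume conservation: h(1−n) = h₀(1−n₀) ⇒ h = h₀·(1−n₀)/(1−n)
h = 0.029 × (1 − 0.7)/(1 − 0.2555) = 0.029 × 0.4029 = 0.0117 km

0.012 km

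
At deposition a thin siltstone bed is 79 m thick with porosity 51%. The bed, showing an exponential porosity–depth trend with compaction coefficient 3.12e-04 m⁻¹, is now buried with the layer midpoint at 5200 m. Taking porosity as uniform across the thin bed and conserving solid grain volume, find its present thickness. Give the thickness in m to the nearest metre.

43 m

Working in km (1 km = 1000 m; c in km⁻¹ = c in m⁻¹ × 1000):
Porosity at 5.2 km: phi = 0.51·exp(−0.312×5.2) = 0.1007
Solid-volume conservation: h(1−phi) = h₀(1−phi₀) ⇒ h = h₀·(1−phi₀)/(1−phi)
h = 0.079 × (1 − 0.51)/(1 − 0.1007) = 0.079 × 0.5449 = 0.0430 km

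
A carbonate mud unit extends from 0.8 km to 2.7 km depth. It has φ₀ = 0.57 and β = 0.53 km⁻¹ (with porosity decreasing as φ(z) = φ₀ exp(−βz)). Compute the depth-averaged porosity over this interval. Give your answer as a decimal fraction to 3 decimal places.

0.235

⟨φ⟩ = (1/(z₂−z₁)) ∫ φ₀ e^(−βz) dz = φ₀·(e^(−β·z₁) − e^(−β·z₂)) / (β·(z₂−z₁))
e^(−0.53×0.8) = 0.6544; e^(−0.53×2.7) = 0.2391
⟨φ⟩ = 0.57 × (0.6544 − 0.2391) / (0.53 × 1.9) = 0.57 × 0.4125 = 0.2351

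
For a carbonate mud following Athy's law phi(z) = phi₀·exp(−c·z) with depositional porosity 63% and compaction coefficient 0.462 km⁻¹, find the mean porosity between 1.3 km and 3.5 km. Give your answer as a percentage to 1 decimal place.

21.7%

⟨phi⟩ = (1/(z₂−z₁)) ∫ phi₀ e^(−cz) dz = phi₀·(e^(−c·z₁) − e^(−c·z₂)) / (c·(z₂−z₁))
e^(−0.462×1.3) = 0.5485; e^(−0.462×3.5) = 0.1985
⟨phi⟩ = 0.63 × (0.5485 − 0.1985) / (0.462 × 2.2) = 0.63 × 0.3443 = 0.2169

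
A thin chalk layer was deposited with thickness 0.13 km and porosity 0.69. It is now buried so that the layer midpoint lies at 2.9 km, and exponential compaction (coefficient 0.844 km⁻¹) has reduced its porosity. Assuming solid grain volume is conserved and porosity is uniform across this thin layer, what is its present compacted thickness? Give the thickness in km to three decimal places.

0.043 km

Porosity at 2.9 km: phi = 0.69·exp(−0.844×2.9) = 0.0597
Solid-volume conservation: h(1−phi) = h₀(1−phi₀) ⇒ h = h₀·(1−phi₀)/(1−phi)
h = 0.13 × (1 − 0.69)/(1 − 0.0597) = 0.13 × 0.3297 = 0.0429 km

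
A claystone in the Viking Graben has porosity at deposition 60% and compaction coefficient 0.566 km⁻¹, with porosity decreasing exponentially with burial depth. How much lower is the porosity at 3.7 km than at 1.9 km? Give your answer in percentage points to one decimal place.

n(1.9) = 0.6·e^(−0.566×1.9) = 0.2047
n(3.7) = 0.6·e^(−0.566×3.7) = 0.0739
Δn = 0.2047 − 0.0739 = 0.1308

13.1 percentage points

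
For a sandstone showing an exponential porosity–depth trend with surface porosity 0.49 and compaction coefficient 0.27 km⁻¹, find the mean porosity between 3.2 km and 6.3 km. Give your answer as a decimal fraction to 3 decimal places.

0.140

⟨φ⟩ = (1/(Z₂−Z₁)) ∫ φ₀ e^(−kZ) dZ = φ₀·(e^(−k·Z₁) − e^(−k·Z₂)) / (k·(Z₂−Z₁))
e^(−0.27×3.2) = 0.4215; e^(−0.27×6.3) = 0.1825
⟨φ⟩ = 0.49 × (0.4215 − 0.1825) / (0.27 × 3.1) = 0.49 × 0.2855 = 0.1399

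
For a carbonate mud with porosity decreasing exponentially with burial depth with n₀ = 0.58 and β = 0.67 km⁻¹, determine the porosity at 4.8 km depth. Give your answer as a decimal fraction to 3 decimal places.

n = n₀·exp(−β·d) = 0.58 × exp(−0.67 × 4.8) = 0.58 × exp(−3.216)
  = 0.58 × 0.0401 = 0.0233

0.023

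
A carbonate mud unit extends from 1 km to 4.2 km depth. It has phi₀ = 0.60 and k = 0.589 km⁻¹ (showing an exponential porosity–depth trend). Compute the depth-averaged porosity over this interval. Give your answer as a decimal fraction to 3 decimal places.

0.150

⟨phi⟩ = (1/(z₂−z₁)) ∫ phi₀ e^(−kz) dz = phi₀·(e^(−k·z₁) − e^(−k·z₂)) / (k·(z₂−z₁))
e^(−0.589×1) = 0.5549; e^(−0.589×4.2) = 0.0843
⟨phi⟩ = 0.6 × (0.5549 − 0.0843) / (0.589 × 3.2) = 0.6 × 0.2497 = 0.1498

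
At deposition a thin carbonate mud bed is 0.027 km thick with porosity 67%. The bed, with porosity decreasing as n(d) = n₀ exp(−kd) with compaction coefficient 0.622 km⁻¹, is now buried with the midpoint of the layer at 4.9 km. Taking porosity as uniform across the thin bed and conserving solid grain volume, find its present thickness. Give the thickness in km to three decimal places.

0.009 km

Porosity at 4.9 km: n = 0.67·exp(−0.622×4.9) = 0.0318
Solid-volume conservation: h(1−n) = h₀(1−n₀) ⇒ h = h₀·(1−n₀)/(1−n)
h = 0.027 × (1 − 0.67)/(1 − 0.0318) = 0.027 × 0.3408 = 0.0092 km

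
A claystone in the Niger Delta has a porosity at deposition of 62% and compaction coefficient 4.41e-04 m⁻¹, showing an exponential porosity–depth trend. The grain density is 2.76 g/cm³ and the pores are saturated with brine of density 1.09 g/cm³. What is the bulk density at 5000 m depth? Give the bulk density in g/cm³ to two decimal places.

Working in km (1 km = 1000 m; β in km⁻¹ = β in m⁻¹ × 1000):
Porosity at depth: φ = 0.62·exp(−0.441×5) = 0.62×0.1103 = 0.0684
Bulk density: ρ_b = (1−φ)ρ_g + φ·ρ_f = 0.9316×2.76 + 0.0684×1.09
       = 2.571 + 0.075 = 2.646 g/cm³

2.65 g/cm³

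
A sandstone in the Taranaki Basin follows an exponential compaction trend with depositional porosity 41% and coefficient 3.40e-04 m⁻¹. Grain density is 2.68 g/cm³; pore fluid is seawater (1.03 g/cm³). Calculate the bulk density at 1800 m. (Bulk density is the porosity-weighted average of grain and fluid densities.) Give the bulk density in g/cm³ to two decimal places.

2.31 g/cm³

Working in km (1 km = 1000 m; k in km⁻¹ = k in m⁻¹ × 1000):
Porosity at depth: φ = 0.41·exp(−0.34×1.8) = 0.41×0.5423 = 0.2223
Bulk density: ρ_b = (1−φ)ρ_g + φ·ρ_f = 0.7777×2.68 + 0.2223×1.03
       = 2.084 + 0.229 = 2.313 g/cm³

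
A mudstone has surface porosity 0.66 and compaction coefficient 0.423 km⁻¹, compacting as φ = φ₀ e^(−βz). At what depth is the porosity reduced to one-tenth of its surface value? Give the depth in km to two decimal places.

5.44 km

φ/φ₀ = 1/10 ⇒ exp(−β·z) = 1/10 ⇒ z = ln(10) / β
z = 2.3026 / 0.423 = 5.443 km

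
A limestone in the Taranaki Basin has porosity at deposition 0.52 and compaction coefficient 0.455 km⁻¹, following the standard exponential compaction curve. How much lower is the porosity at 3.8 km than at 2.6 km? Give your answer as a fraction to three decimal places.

phi(2.6) = 0.52·e^(−0.455×2.6) = 0.1593
phi(3.8) = 0.52·e^(−0.455×3.8) = 0.0923
Δphi = 0.1593 − 0.0923 = 0.0670

0.067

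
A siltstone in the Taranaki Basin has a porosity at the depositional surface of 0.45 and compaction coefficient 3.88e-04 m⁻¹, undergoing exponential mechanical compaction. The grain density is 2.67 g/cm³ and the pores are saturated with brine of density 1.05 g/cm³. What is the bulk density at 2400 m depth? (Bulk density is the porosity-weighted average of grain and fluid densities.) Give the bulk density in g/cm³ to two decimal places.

2.38 g/cm³

Working in km (1 km = 1000 m; β in km⁻¹ = β in m⁻¹ × 1000):
Porosity at depth: n = 0.45·exp(−0.388×2.4) = 0.45×0.3941 = 0.1773
Bulk density: ρ_b = (1−n)ρ_g + n·ρ_f = 0.8227×2.67 + 0.1773×1.05
       = 2.197 + 0.186 = 2.383 g/cm³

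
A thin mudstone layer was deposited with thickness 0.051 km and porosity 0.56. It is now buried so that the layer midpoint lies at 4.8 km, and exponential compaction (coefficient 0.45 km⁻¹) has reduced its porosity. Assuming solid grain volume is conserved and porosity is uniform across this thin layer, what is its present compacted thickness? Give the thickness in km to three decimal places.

0.024 km

Porosity at 4.8 km: n = 0.56·exp(−0.45×4.8) = 0.0646
Solid-volume conservation: h(1−n) = h₀(1−n₀) ⇒ h = h₀·(1−n₀)/(1−n)
h = 0.051 × (1 − 0.56)/(1 − 0.0646) = 0.051 × 0.4704 = 0.0240 km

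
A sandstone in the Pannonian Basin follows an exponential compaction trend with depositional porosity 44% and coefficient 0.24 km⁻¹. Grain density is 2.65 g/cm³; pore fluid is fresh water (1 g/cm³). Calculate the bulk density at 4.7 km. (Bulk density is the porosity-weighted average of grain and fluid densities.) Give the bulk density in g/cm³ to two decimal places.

2.42 g/cm³

Porosity at depth: phi = 0.44·exp(−0.24×4.7) = 0.44×0.3237 = 0.1424
Bulk density: ρ_b = (1−phi)ρ_g + phi·ρ_f = 0.8576×2.65 + 0.1424×1
       = 2.273 + 0.142 = 2.415 g/cm³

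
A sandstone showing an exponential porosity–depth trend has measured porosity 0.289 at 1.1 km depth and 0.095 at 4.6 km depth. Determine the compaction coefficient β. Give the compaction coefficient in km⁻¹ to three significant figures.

Athy: n(Z) = n₀ e^(−βZ) ⇒ n₁/n₂ = e^{β(Z₂−Z₁)} ⇒ β = ln(n₁/n₂)/(Z₂−Z₁)
β = ln(0.289/0.095) / (4.6 − 1.1) = ln(3.042) / 3.5 = 1.1125 / 3.5 = 0.3179 km⁻¹

0.318 km⁻¹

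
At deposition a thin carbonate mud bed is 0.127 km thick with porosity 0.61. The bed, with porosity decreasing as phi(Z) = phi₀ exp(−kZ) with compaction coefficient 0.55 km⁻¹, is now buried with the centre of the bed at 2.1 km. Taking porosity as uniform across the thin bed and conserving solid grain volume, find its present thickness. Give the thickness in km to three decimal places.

0.061 km

Porosity at 2.1 km: phi = 0.61·exp(−0.55×2.1) = 0.1922
Solid-volume conservation: h(1−phi) = h₀(1−phi₀) ⇒ h = h₀·(1−phi₀)/(1−phi)
h = 0.127 × (1 − 0.61)/(1 − 0.1922) = 0.127 × 0.4828 = 0.0613 km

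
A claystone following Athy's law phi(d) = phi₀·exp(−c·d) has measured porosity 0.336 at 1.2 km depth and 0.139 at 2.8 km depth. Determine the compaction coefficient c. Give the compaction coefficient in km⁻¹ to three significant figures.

0.552 km⁻¹

Athy: phi(d) = phi₀ e^(−cd) ⇒ phi₁/phi₂ = e^{c(d₂−d₁)} ⇒ c = ln(phi₁/phi₂)/(d₂−d₁)
c = ln(0.336/0.139) / (2.8 − 1.2) = ln(2.417) / 1.6 = 0.8826 / 1.6 = 0.5516 km⁻¹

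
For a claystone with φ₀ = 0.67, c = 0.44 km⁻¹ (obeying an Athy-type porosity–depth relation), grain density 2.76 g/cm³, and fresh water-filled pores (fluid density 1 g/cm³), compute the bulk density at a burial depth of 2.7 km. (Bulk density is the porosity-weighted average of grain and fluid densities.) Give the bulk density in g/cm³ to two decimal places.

Porosity at depth: φ = 0.67·exp(−0.44×2.7) = 0.67×0.3048 = 0.2042
Bulk density: ρ_b = (1−φ)ρ_g + φ·ρ_f = 0.7958×2.76 + 0.2042×1
       = 2.196 + 0.204 = 2.401 g/cm³

2.40 g/cm³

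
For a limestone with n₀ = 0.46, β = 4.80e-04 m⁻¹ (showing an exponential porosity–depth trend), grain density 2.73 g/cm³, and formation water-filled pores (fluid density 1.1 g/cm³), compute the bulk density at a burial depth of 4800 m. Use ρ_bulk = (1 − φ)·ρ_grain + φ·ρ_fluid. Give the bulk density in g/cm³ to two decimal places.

Working in km (1 km = 1000 m; β in km⁻¹ = β in m⁻¹ × 1000):
Porosity at depth: n = 0.46·exp(−0.48×4.8) = 0.46×0.0999 = 0.0459
Bulk density: ρ_b = (1−n)ρ_g + n·ρ_f = 0.9541×2.73 + 0.0459×1.1
       = 2.605 + 0.051 = 2.655 g/cm³

2.66 g/cm³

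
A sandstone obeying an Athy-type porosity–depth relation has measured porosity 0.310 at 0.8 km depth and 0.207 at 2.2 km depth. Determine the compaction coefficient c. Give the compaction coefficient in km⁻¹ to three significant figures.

0.288 km⁻¹

Athy: phi(d) = phi₀ e^(−cd) ⇒ phi₁/phi₂ = e^{c(d₂−d₁)} ⇒ c = ln(phi₁/phi₂)/(d₂−d₁)
c = ln(0.31/0.207) / (2.2 − 0.8) = ln(1.498) / 1.4 = 0.4039 / 1.4 = 0.2885 km⁻¹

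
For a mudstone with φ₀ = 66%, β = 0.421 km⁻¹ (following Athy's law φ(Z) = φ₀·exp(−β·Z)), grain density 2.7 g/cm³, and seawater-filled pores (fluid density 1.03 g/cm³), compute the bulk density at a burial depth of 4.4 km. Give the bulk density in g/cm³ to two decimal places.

2.53 g/cm³

Porosity at depth: φ = 0.66·exp(−0.421×4.4) = 0.66×0.1569 = 0.1035
Bulk density: ρ_b = (1−φ)ρ_g + φ·ρ_f = 0.8965×2.7 + 0.1035×1.03
       = 2.420 + 0.107 = 2.527 g/cm³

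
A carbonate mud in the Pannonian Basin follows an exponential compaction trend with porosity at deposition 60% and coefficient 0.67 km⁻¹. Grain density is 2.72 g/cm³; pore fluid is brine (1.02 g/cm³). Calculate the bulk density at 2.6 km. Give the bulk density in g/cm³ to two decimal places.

Porosity at depth: φ = 0.6·exp(−0.67×2.6) = 0.6×0.1752 = 0.1051
Bulk density: ρ_b = (1−φ)ρ_g + φ·ρ_f = 0.8949×2.72 + 0.1051×1.02
       = 2.434 + 0.107 = 2.541 g/cm³

2.54 g/cm³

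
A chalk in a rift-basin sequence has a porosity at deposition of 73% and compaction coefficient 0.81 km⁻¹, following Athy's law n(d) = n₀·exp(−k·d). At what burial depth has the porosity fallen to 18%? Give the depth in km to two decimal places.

1.73 km

Invert Athy's law: d = ln(n₀/n) / k
d = ln(0.73/0.18) / 0.81 = ln(4.056) / 0.81 = 1.4001 / 0.81 = 1.729 km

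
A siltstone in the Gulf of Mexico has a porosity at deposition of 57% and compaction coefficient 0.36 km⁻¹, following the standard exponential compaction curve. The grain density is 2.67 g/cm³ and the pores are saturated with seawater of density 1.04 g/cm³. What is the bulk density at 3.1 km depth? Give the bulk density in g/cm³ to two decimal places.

Porosity at depth: n = 0.57·exp(−0.36×3.1) = 0.57×0.3276 = 0.1867
Bulk density: ρ_b = (1−n)ρ_g + n·ρ_f = 0.8133×2.67 + 0.1867×1.04
       = 2.171 + 0.194 = 2.366 g/cm³

2.37 g/cm³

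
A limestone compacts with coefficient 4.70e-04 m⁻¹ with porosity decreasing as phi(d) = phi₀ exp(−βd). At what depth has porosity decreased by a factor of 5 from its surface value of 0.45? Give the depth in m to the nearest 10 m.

Working in km (1 km = 1000 m; β in km⁻¹ = β in m⁻¹ × 1000):
phi/phi₀ = 1/5 ⇒ exp(−β·d) = 1/5 ⇒ d = ln(5) / β
d = 1.6094 / 0.47 = 3.424 km

3420 m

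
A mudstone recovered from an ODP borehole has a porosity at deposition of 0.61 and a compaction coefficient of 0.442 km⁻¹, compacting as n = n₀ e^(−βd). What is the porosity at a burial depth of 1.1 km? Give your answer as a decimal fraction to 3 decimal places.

n = n₀·exp(−β·d) = 0.61 × exp(−0.442 × 1.1) = 0.61 × exp(−0.4862)
  = 0.61 × 0.6150 = 0.3751

0.375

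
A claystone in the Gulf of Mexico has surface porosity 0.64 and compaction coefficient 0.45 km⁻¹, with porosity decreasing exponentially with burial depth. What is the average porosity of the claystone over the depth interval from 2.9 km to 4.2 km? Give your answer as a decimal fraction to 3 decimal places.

0.131

⟨n⟩ = (1/(z₂−z₁)) ∫ n₀ e^(−cz) dz = n₀·(e^(−c·z₁) − e^(−c·z₂)) / (c·(z₂−z₁))
e^(−0.45×2.9) = 0.2712; e^(−0.45×4.2) = 0.1511
⟨n⟩ = 0.64 × (0.2712 − 0.1511) / (0.45 × 1.3) = 0.64 × 0.2053 = 0.1314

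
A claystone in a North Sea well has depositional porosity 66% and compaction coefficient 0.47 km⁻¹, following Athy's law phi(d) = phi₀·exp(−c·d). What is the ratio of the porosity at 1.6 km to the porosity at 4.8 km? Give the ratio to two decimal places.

4.50

phi(d₁)/phi(d₂) = e^(−c·d₁)/e^(−c·d₂) = e^{c(d₂−d₁)}
= exp(0.47 × 3.2) = exp(1.504) = 4.4997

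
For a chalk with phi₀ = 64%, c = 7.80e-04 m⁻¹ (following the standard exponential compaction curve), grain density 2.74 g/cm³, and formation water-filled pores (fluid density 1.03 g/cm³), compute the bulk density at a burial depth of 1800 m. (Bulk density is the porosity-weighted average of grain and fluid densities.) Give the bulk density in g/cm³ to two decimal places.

Working in km (1 km = 1000 m; c in km⁻¹ = c in m⁻¹ × 1000):
Porosity at depth: phi = 0.64·exp(−0.78×1.8) = 0.64×0.2456 = 0.1572
Bulk density: ρ_b = (1−phi)ρ_g + phi·ρ_f = 0.8428×2.74 + 0.1572×1.03
       = 2.309 + 0.162 = 2.471 g/cm³

2.47 g/cm³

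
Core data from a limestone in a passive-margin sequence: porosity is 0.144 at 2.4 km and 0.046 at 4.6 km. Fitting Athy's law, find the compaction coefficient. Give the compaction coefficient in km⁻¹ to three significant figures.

Athy: φ(z) = φ₀ e^(−kz) ⇒ φ₁/φ₂ = e^{k(z₂−z₁)} ⇒ k = ln(φ₁/φ₂)/(z₂−z₁)
k = ln(0.144/0.046) / (4.6 − 2.4) = ln(3.13) / 2.2 = 1.1412 / 2.2 = 0.5187 km⁻¹

0.519 km⁻¹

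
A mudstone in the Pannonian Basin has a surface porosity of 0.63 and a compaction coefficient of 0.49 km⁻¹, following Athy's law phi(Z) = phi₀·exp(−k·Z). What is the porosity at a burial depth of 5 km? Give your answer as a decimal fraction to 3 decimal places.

phi = phi₀·exp(−k·Z) = 0.63 × exp(−0.49 × 5) = 0.63 × exp(−2.45)
  = 0.63 × 0.0863 = 0.0544

0.054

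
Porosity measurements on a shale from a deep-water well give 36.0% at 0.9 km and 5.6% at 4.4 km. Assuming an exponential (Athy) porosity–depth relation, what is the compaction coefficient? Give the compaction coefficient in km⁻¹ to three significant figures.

Athy: n(d) = n₀ e^(−kd) ⇒ n₁/n₂ = e^{k(d₂−d₁)} ⇒ k = ln(n₁/n₂)/(d₂−d₁)
k = ln(0.36/0.056) / (4.4 − 0.9) = ln(6.429) / 3.5 = 1.8608 / 3.5 = 0.5316 km⁻¹

0.532 km⁻¹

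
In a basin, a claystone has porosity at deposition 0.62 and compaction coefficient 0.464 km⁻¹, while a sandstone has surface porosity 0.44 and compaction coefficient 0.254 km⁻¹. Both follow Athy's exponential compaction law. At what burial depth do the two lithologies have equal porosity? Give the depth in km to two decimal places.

1.63 km

Set n₀ₐ e^(−βₐZ) = n₀ᵦ e^(−βᵦZ) ⇒ ln(n₀ₐ/n₀ᵦ) = (βₐ − βᵦ)·Z
Z = ln(0.62/0.44) / (0.464 − 0.254) = 0.3429 / 0.21 = 1.633 km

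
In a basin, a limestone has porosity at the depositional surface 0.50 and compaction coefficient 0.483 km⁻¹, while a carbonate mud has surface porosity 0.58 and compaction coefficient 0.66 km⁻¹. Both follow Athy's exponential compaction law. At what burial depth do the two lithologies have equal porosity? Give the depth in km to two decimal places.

Set phi₀ₐ e^(−cₐz) = phi₀ᵦ e^(−cᵦz) ⇒ ln(phi₀ₐ/phi₀ᵦ) = (cₐ − cᵦ)·z
z = ln(0.5/0.58) / (0.483 − 0.66) = -0.1484 / -0.177 = 0.839 km

0.84 km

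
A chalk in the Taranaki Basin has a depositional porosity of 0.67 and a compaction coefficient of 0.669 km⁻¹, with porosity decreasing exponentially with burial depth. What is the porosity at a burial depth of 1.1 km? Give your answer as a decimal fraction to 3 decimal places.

phi = phi₀·exp(−k·Z) = 0.67 × exp(−0.669 × 1.1) = 0.67 × exp(−0.7359)
  = 0.67 × 0.4791 = 0.3210

0.321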